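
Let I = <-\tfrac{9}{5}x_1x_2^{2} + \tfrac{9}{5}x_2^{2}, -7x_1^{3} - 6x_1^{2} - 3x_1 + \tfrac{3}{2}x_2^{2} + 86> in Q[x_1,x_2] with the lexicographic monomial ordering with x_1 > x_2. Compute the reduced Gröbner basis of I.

f_1 = -\tfrac{9}{5}x_1x_2^{2} + \tfrac{9}{5}x_2^{2}, LT = x_1x_2^{2}.
f_2 = -7x_1^{3} - 6x_1^{2} - 3x_1 + \tfrac{3}{2}x_2^{2} + 86, LT = x_1^{3}.

S(f_1,f_2): lcm = x_1^{3}x_2^{2}. S = -\tfrac{13}{7}x_1^{2}x_2^{2} - \tfrac{3}{7}x_1x_2^{2} + \tfrac{3}{14}x_2^{4} + \tfrac{86}{7}x_2^{2}.
  leading term x_1^{2}x_2^{2}: subtract (\tfrac{65}{63}x_1)·f_1 from -\tfrac{13}{7}x_1^{2}x_2^{2} - \tfrac{3}{7}x_1x_2^{2} + \tfrac{3}{14}x_2^{4} + \tfrac{86}{7}x_2^{2} → -\tfrac{16}{7}x_1x_2^{2} + \tfrac{3}{14}x_2^{4} + \tfrac{86}{7}x_2^{2}
  leading term x_1x_2^{2}: subtract (\tfrac{80}{63})·f_1 from -\tfrac{16}{7}x_1x_2^{2} + \tfrac{3}{14}x_2^{4} + \tfrac{86}{7}x_2^{2} → \tfrac{3}{14}x_2^{4} + 10x_2^{2}
  leading term x_2^{4}: no divisor's leading term divides it; move \tfrac{3}{14}x_2^{4} to the remainder.
  leading term x_2^{2}: no divisor's leading term divides it; move 10x_2^{2} to the remainder.
  remainder \tfrac{3}{14}x_2^{4} + 10x_2^{2} ≠ 0; add g_3 = \tfrac{3}{14}x_2^{4} + 10x_2^{2} to the basis.

The other S-polynomials (S(f_1,g_3), S(f_2,g_3)) all reduce to 0 modulo the current basis, so we have a Gröbner basis.

G = {x_1^{3} + \tfrac{6}{7}x_1^{2} + \tfrac{3}{7}x_1 - \tfrac{3}{14}x_2^{2} - \tfrac{86}{7}, x_1x_2^{2} - x_2^{2}, x_2^{4} + \tfrac{140}{3}x_2^{2}}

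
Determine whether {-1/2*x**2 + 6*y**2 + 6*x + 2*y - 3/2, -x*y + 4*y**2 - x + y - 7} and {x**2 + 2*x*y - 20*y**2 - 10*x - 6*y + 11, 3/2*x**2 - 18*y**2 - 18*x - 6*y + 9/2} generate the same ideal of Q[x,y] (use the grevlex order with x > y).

No, the ideals differ.

Equality of ideals is decidable: compute both reduced Gröbner bases (unique for the ordering) and check whether they agree.
Buchberger on the first generating set:
f_1 = -1/2*x**2 + 6*y**2 + 6*x + 2*y - 3/2, LT = x**2.
f_2 = -x*y + 4*y**2 - x + y - 7, LT = x*y.

S(f_1,f_2): lcm = x**2*y. S = 4*x*y**2 - 12*y**3 - x**2 - 11*x*y - 4*y**2 - 7*x + 3*y.
  leading term x*y**2: subtract (-4*y)·f_2 from 4*x*y**2 - 12*y**3 - x**2 - 11*x*y - 4*y**2 - 7*x + 3*y → 4*y**3 - x**2 - 15*x*y - 7*x - 25*y
  leading term y**3: no divisor's leading term divides it; move 4*y**3 to the remainder.
  leading term x**2: subtract (2)·f_1 from -x**2 - 15*x*y - 7*x - 25*y → -15*x*y - 12*y**2 - 19*x - 29*y + 3
  leading term x*y: subtract (15)·f_2 from -15*x*y - 12*y**2 - 19*x - 29*y + 3 → -72*y**2 - 4*x - 44*y + 108
  leading term y**2: no divisor's leading term divides it; move -72*y**2 to the remainder.
  leading term x: no divisor's leading term divides it; move -4*x to the remainder.
  leading term y: no divisor's leading term divides it; move -44*y to the remainder.
  leading term 1: no divisor's leading term divides it; move 108 to the remainder.
  remainder 4*y**3 - 72*y**2 - 4*x - 44*y + 108 ≠ 0; add g_3 = 4*y**3 - 72*y**2 - 4*x - 44*y + 108 to the basis.

The other S-polynomials (S(f_1,g_3), S(f_2,g_3)) all reduce to 0 modulo the current basis, so we have a Gröbner basis.
Inter-reduce: drop elements whose leading term is divisible by another's, tail-reduce, and make monic.
Reduced Gröbner basis: {y**3 - 18*y**2 - x - 11*y + 27, x**2 - 12*y**2 - 12*x - 4*y + 3, x*y - 4*y**2 + x - y + 7}.

Buchberger on the second generating set:
h_1 = x**2 + 2*x*y - 20*y**2 - 10*x - 6*y + 11, LT = x**2.
h_2 = 3/2*x**2 - 18*y**2 - 18*x - 6*y + 9/2, LT = x**2.

S(h_1,h_2): lcm = x**2. S = 2*x*y - 8*y**2 + 2*x - 2*y + 8.
  leading term x*y: no divisor's leading term divides it; move 2*x*y to the remainder.
  leading term y**2: no divisor's leading term divides it; move -8*y**2 to the remainder.
  leading term x: no divisor's leading term divides it; move 2*x to the remainder.
  leading term y: no divisor's leading term divides it; move -2*y to the remainder.
  leading term 1: no divisor's leading term divides it; move 8 to the remainder.
  remainder 2*x*y - 8*y**2 + 2*x - 2*y + 8 ≠ 0; add k_3 = 2*x*y - 8*y**2 + 2*x - 2*y + 8 to the basis.

S(h_1,k_3): lcm = x**2*y. S = 6*x*y**2 - 20*y**3 - x**2 - 9*x*y - 6*y**2 - 4*x + 11*y.
  leading term x*y**2: subtract (3*y)·k_3 from 6*x*y**2 - 20*y**3 - x**2 - 9*x*y - 6*y**2 - 4*x + 11*y → 4*y**3 - x**2 - 15*x*y - 4*x - 13*y
  leading term y**3: no divisor's leading term divides it; move 4*y**3 to the remainder.
  leading term x**2: subtract (-1)·h_1 from -x**2 - 15*x*y - 4*x - 13*y → -13*x*y - 20*y**2 - 14*x - 19*y + 11
  leading term x*y: subtract (-13/2)·k_3 from -13*x*y - 20*y**2 - 14*x - 19*y + 11 → -72*y**2 - x - 32*y + 63
  leading term y**2: no divisor's leading term divides it; move -72*y**2 to the remainder.
  leading term x: no divisor's leading term divides it; move -x to the remainder.
  leading term y: no divisor's leading term divides it; move -32*y to the remainder.
  leading term 1: no divisor's leading term divides it; move 63 to the remainder.
  remainder 4*y**3 - 72*y**2 - x - 32*y + 63 ≠ 0; add k_4 = 4*y**3 - 72*y**2 - x - 32*y + 63 to the basis.

The other S-polynomials (S(h_2,k_3), S(h_1,k_4), S(h_2,k_4), S(k_3,k_4)) all reduce to 0 modulo the current basis, so we have a Gröbner basis.
Inter-reduce: drop elements whose leading term is divisible by another's, tail-reduce, and make monic.
Reduced Gröbner basis: {y**3 - 18*y**2 - 1/4*x - 8*y + 63/4, x**2 - 12*y**2 - 12*x - 4*y + 3, x*y - 4*y**2 + x - y + 4}.

These differ, so the ideals are not equal.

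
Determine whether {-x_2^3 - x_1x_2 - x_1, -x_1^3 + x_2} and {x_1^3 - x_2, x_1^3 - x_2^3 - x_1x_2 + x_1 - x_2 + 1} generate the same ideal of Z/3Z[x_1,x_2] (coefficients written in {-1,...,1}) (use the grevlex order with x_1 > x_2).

For a fixed monomial order, each ideal has a unique reduced Gröbner basis; comparing bases decides equality.
Buchberger on the first generating set:
f_1 = -x_2^3 - x_1x_2 - x_1, LT = x_2^3.
f_2 = -x_1^3 + x_2, LT = x_1^3.

The S-polynomials (S(f_1,f_2)) all reduce to 0 modulo the current basis, so we have a Gröbner basis.
Inter-reduce: drop elements whose leading term is divisible by another's, tail-reduce, and make monic.
Reduced Gröbner basis: {x_1^3 - x_2, x_2^3 + x_1x_2 + x_1}.

Buchberger on the second generating set:
h_1 = x_1^3 - x_2, LT = x_1^3.
h_2 = x_1^3 - x_2^3 - x_1x_2 + x_1 - x_2 + 1, LT = x_1^3.

S(h_1,h_2): lcm = x_1^3. S = x_2^3 + x_1x_2 - x_1 - 1.
  reduce S modulo (h_1, h_2):
  remainder x_2^3 + x_1x_2 - x_1 - 1 ≠ 0; add k_3 = x_2^3 + x_1x_2 - x_1 - 1 to the basis.

The other S-polynomials (S(h_1,k_3), S(h_2,k_3)) all reduce to 0 modulo the current basis, so we have a Gröbner basis.
Inter-reduce: drop elements whose leading term is divisible by another's, tail-reduce, and make monic.
Reduced Gröbner basis: {x_1^3 - x_2, x_2^3 + x_1x_2 - x_1 - 1}.

Since the reduced bases disagree, the two ideals are not the same.
The choice of monomial ordering does not affect the verdict — as long as both bases are computed under the same ordering, their equality decides ideal equality.

No, the ideals differ.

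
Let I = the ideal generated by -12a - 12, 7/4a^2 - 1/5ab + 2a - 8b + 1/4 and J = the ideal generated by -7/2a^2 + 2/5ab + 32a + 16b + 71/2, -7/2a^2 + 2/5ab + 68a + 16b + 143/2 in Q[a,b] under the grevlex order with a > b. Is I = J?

Equality of ideals is decidable: compute both reduced Gröbner bases (unique for the ordering) and check whether they agree.
Buchberger on the first generating set:
f_1 = -12a - 12, LT = a.
f_2 = 7/4a^2 - 1/5ab + 2a - 8b + 1/4, LT = a^2.

S(f_1,f_2): lcm = a^2. S = 4/35ab - 1/7a + 32/7b - 1/7.
  leading term ab: subtract (-1/105b)·f_1 from 4/35ab - 1/7a + 32/7b - 1/7 → -1/7a + 156/35b - 1/7
  leading term a: subtract (1/84)·f_1 from -1/7a + 156/35b - 1/7 → 156/35b
  leading term b: no divisor's leading term divides it; move 156/35b to the remainder.
  remainder 156/35b ≠ 0; add g_3 = 156/35b to the basis.

S(f_1,g_3): leading monomials are coprime, so the S-polynomial reduces to 0 (Buchberger's first criterion).
S(f_2,g_3): leading monomials are coprime, so the S-polynomial reduces to 0 (Buchberger's first criterion).
Every S-polynomial of the final basis reduces to 0, so we have a Gröbner basis.
Inter-reduce: drop elements whose leading term is divisible by another's, tail-reduce, and make monic.
Reduced Gröbner basis: {a + 1, b}.

Buchberger on the second generating set:
h_1 = -7/2a^2 + 2/5ab + 32a + 16b + 71/2, LT = a^2.
h_2 = -7/2a^2 + 2/5ab + 68a + 16b + 143/2, LT = a^2.

S(h_1,h_2): lcm = a^2. S = 72/7a + 72/7.
  leading term a: no divisor's leading term divides it; move 72/7a to the remainder.
  leading term 1: no divisor's leading term divides it; move 72/7 to the remainder.
  remainder 72/7a + 72/7 ≠ 0; add k_3 = 72/7a + 72/7 to the basis.

S(h_1,k_3): lcm = a^2. S = -4/35ab - 71/7a - 32/7b - 71/7.
  leading term ab: subtract (-1/90b)·k_3 from -4/35ab - 71/7a - 32/7b - 71/7 → -71/7a - 156/35b - 71/7
  leading term a: subtract (-71/72)·k_3 from -71/7a - 156/35b - 71/7 → -156/35b
  leading term b: no divisor's leading term divides it; move -156/35b to the remainder.
  remainder -156/35b ≠ 0; add k_4 = -156/35b to the basis.

S(h_2,k_3): lcm = a^2. S = -4/35ab - 143/7a - 32/7b - 143/7.
  leading term ab: subtract (-1/90b)·k_3 from -4/35ab - 143/7a - 32/7b - 143/7 → -143/7a - 156/35b - 143/7
  leading term a: subtract (-143/72)·k_3 from -143/7a - 156/35b - 143/7 → -156/35b
  leading term b: subtract (1)·k_4 from -156/35b → 0
  remainder 0.

S(h_1,k_4): leading monomials are coprime, so the S-polynomial reduces to 0 (Buchberger's first criterion).
S(h_2,k_4): leading monomials are coprime, so the S-polynomial reduces to 0 (Buchberger's first criterion).
S(k_3,k_4): leading monomials are coprime, so the S-polynomial reduces to 0 (Buchberger's first criterion).
Every S-polynomial of the final basis reduces to 0, so we have a Gröbner basis.
Inter-reduce: drop elements whose leading term is divisible by another's, tail-reduce, and make monic.
Reduced Gröbner basis: {a + 1, b}.

The two bases agree; hence the ideals are identical.
The same test decides containment: I ⊆ J iff every generator of I reduces to 0 modulo a Gröbner basis of J.

Yes, the ideals are equal.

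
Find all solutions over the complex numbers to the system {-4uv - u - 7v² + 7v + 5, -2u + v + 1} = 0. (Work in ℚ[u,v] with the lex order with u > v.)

Compute a lex Gröbner basis by Buchberger's algorithm.
f_1 = -4uv - u - 7v² + 7v + 5, LT = uv.
f_2 = -2u + v + 1, LT = u.

S(f_1,f_2): lcm = uv. S = ¼u + 9/4v² - 5/4v - 5/4.
  leading term u: subtract (-⅛)·f_2 from ¼u + 9/4v² - 5/4v - 5/4 → 9/4v² - 9/8v - 9/8
  leading term v²: no divisor's leading term divides it; move 9/4v² to the remainder.
  leading term v: no divisor's leading term divides it; move -9/8v to the remainder.
  leading term 1: no divisor's leading term divides it; move -9/8 to the remainder.
  remainder 9/4v² - 9/8v - 9/8 ≠ 0; add h_3 = 9/4v² - 9/8v - 9/8 to the basis.

The other S-polynomials (S(f_1,h_3), S(f_2,h_3)) all reduce to 0 modulo the current basis, so we have a Gröbner basis.
Inter-reduce: drop elements whose leading term is divisible by another's, tail-reduce, and make monic.
Reduced Gröbner basis: {u - ½v - ½, v² - ½v - ½}.

Since the basis is lex-ordered, v² - ½v - ½ is univariate in v. Its roots are {-1/2, 1}. Back-substituting each root into the other basis elements fixes the other coordinates.
  v = -1/2: the earlier basis element becomes u - ¼ = 0, giving u = 1/4 — point (1/4, -1/2).
  v = 1: the earlier basis element becomes u - 1 = 0, giving u = 1 — point (1, 1).
Substituting each solution back into the original system confirms all equations vanish.

{(1/4, -1/2), (1, 1)}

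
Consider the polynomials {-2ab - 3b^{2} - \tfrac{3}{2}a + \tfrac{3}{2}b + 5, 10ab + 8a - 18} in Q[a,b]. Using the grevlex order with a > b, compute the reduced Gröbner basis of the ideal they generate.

f_1 = -2ab - 3b^{2} - \tfrac{3}{2}a + \tfrac{3}{2}b + 5, LT = ab.
f_2 = 10ab + 8a - 18, LT = ab.

S(f_1,f_2): lcm = ab. S = \tfrac{3}{2}b^{2} - \tfrac{1}{20}a - \tfrac{3}{4}b - \tfrac{7}{10}.
  reduce S modulo (f_1, f_2):
  remainder \tfrac{3}{2}b^{2} - \tfrac{1}{20}a - \tfrac{3}{4}b - \tfrac{7}{10} ≠ 0; add g_3 = \tfrac{3}{2}b^{2} - \tfrac{1}{20}a - \tfrac{3}{4}b - \tfrac{7}{10} to the basis.

S(f_1,g_3): lcm = ab^{2}. S = \tfrac{3}{2}b^{3} + \tfrac{1}{30}a^{2} + \tfrac{5}{4}ab - \tfrac{3}{4}b^{2} + \tfrac{7}{15}a - \tfrac{5}{2}b.
  reduce S modulo (f_1, f_2, g_3):
  remainder \tfrac{1}{30}a^{2} - \tfrac{43}{75}a - \tfrac{9}{5}b + \tfrac{117}{50} ≠ 0; add g_4 = \tfrac{1}{30}a^{2} - \tfrac{43}{75}a - \tfrac{9}{5}b + \tfrac{117}{50} to the basis.

The other S-polynomials (S(f_2,g_3), S(f_1,g_4), S(f_2,g_4), S(g_3,g_4)) all reduce to 0 modulo the current basis, so we have a Gröbner basis.
Inter-reduce: drop elements whose leading term is divisible by another's, tail-reduce, and make monic.

G = {a^{2} - \tfrac{86}{5}a - 54b + \tfrac{351}{5}, ab + \tfrac{4}{5}a - \tfrac{9}{5}, b^{2} - \tfrac{1}{30}a - \tfrac{1}{2}b - \tfrac{7}{15}}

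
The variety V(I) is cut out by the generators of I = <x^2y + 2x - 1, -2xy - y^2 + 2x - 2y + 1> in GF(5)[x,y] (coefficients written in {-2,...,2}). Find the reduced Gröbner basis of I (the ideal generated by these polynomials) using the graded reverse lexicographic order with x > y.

G = {x^3 + 2y^2 + 2x + y + 2, y^3 - x^2 - x - 2, xy - 2y^2 - x + y + 2}

f_1 = x^2y + 2x - 1, LT = x^2y.
f_2 = -2xy - y^2 + 2x - 2y + 1, LT = xy.

S(f_1,f_2): lcm = x^2y. S = 2xy^2 + x^2 - xy - 1.
  leading term xy^2: subtract (-y)·f_2 from 2xy^2 + x^2 - xy - 1 → -y^3 + x^2 + xy - 2y^2 + y - 1
  leading term y^3: no divisor's leading term divides it; move -y^3 to the remainder.
  leading term x^2: no divisor's leading term divides it; move x^2 to the remainder.
  leading term xy: subtract (2)·f_2 from xy - 2y^2 + y - 1 → x + 2
  leading term x: no divisor's leading term divides it; move x to the remainder.
  leading term 1: no divisor's leading term divides it; move 2 to the remainder.
  remainder -y^3 + x^2 + x + 2 ≠ 0; add g_3 = -y^3 + x^2 + x + 2 to the basis.

S(f_1,g_3): lcm = x^2y^3. S = x^4 + x^3 + 2xy^2 + 2x^2 - y^2.
  leading term x^4: no divisor's leading term divides it; move x^4 to the remainder.
  leading term x^3: no divisor's leading term divides it; move x^3 to the remainder.
  leading term xy^2: subtract (-y)·f_2 from 2xy^2 + 2x^2 - y^2 → -y^3 + 2x^2 + 2xy + 2y^2 + y
  leading term y^3: subtract (1)·g_3 from -y^3 + 2x^2 + 2xy + 2y^2 + y → x^2 + 2xy + 2y^2 - x + y - 2
  leading term x^2: no divisor's leading term divides it; move x^2 to the remainder.
  leading term xy: subtract (-1)·f_2 from 2xy + 2y^2 - x + y - 2 → y^2 + x - y - 1
  leading term y^2: no divisor's leading term divides it; move y^2 to the remainder.
  leading term x: no divisor's leading term divides it; move x to the remainder.
  leading term y: no divisor's leading term divides it; move -y to the remainder.
  leading term 1: no divisor's leading term divides it; move -1 to the remainder.
  remainder x^4 + x^3 + x^2 + y^2 + x - y - 1 ≠ 0; add g_4 = x^4 + x^3 + x^2 + y^2 + x - y - 1 to the basis.

S(f_2,g_3): lcm = xy^3. S = -2y^4 + x^3 - xy^2 + y^3 + x^2 + 2y^2 + 2x.
  leading term y^4: subtract (2y)·g_3 from -2y^4 + x^3 - xy^2 + y^3 + x^2 + 2y^2 + 2x → x^3 - 2x^2y - xy^2 + y^3 + x^2 - 2xy + 2y^2 + 2x + y
  leading term x^3: no divisor's leading term divides it; move x^3 to the remainder.
  leading term x^2y: subtract (-2)·f_1 from -2x^2y - xy^2 + y^3 + x^2 - 2xy + 2y^2 + 2x + y → -xy^2 + y^3 + x^2 - 2xy + 2y^2 + x + y - 2
  leading term xy^2: subtract (-2y)·f_2 from -xy^2 + y^3 + x^2 - 2xy + 2y^2 + x + y - 2 → -y^3 + x^2 + 2xy - 2y^2 + x - 2y - 2
  leading term y^3: subtract (1)·g_3 from -y^3 + x^2 + 2xy - 2y^2 + x - 2y - 2 → 2xy - 2y^2 - 2y + 1
  leading term xy: subtract (-1)·f_2 from 2xy - 2y^2 - 2y + 1 → 2y^2 + 2x + y + 2
  leading term y^2: no divisor's leading term divides it; move 2y^2 to the remainder.
  leading term x: no divisor's leading term divides it; move 2x to the remainder.
  leading term y: no divisor's leading term divides it; move y to the remainder.
  leading term 1: no divisor's leading term divides it; move 2 to the remainder.
  remainder x^3 + 2y^2 + 2x + y + 2 ≠ 0; add g_5 = x^3 + 2y^2 + 2x + y + 2 to the basis.

The other S-polynomials (S(f_1,g_4), S(f_2,g_4), S(g_3,g_4), S(f_1,g_5), S(f_2,g_5), S(g_3,g_5), S(g_4,g_5)) all reduce to 0 modulo the current basis, so we have a Gröbner basis.
Inter-reduce: drop elements whose leading term is divisible by another's, tail-reduce, and make monic.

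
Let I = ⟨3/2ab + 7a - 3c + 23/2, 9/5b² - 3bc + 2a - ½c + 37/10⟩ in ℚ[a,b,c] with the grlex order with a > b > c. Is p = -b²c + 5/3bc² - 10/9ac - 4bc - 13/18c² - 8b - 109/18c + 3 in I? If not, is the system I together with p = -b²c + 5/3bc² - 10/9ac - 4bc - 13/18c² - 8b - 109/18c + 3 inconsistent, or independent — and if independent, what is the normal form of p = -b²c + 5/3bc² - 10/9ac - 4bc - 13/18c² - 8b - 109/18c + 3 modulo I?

-b²c + 5/3bc² - 10/9ac - 4bc - 13/18c² - 8b - 109/18c + 3 is independent of I; its normal form modulo I is -4bc - c² - 8b - 4c + 3.

First compute the reduced Gröbner basis of I by Buchberger's algorithm.
f_1 = 3/2ab + 7a - 3c + 23/2, LT = ab.
f_2 = 9/5b² - 3bc + 2a - ½c + 37/10, LT = b².

S(f_1,f_2): lcm = ab². S = 5/3abc - 10/9a² + 14/3ab + 5/18ac - 2bc - 37/18a + 23/3b.
  leading term abc: subtract (10/9c)·f_1 from 5/3abc - 10/9a² + 14/3ab + 5/18ac - 2bc - 37/18a + 23/3b → -10/9a² + 14/3ab - 15/2ac - 2bc + 10/3c² - 37/18a + 23/3b - 115/9c
  leading term a²: no divisor's leading term divides it; move -10/9a² to the remainder.
  leading term ab: subtract (28/9)·f_1 from 14/3ab - 15/2ac - 2bc + 10/3c² - 37/18a + 23/3b - 115/9c → -15/2ac - 2bc + 10/3c² - 143/6a + 23/3b - 31/9c - 322/9
  leading term ac: no divisor's leading term divides it; move -15/2ac to the remainder.
  leading term bc: no divisor's leading term divides it; move -2bc to the remainder.
  leading term c²: no divisor's leading term divides it; move 10/3c² to the remainder.
  leading term a: no divisor's leading term divides it; move -143/6a to the remainder.
  leading term b: no divisor's leading term divides it; move 23/3b to the remainder.
  leading term c: no divisor's leading term divides it; move -31/9c to the remainder.
  leading term 1: no divisor's leading term divides it; move -322/9 to the remainder.
  remainder -10/9a² - 15/2ac - 2bc + 10/3c² - 143/6a + 23/3b - 31/9c - 322/9 ≠ 0; add h_3 = -10/9a² - 15/2ac - 2bc + 10/3c² - 143/6a + 23/3b - 31/9c - 322/9 to the basis.

The other S-polynomials (S(f_1,h_3), S(f_2,h_3)) all reduce to 0 modulo the current basis, so we have a Gröbner basis.
Inter-reduce: drop elements whose leading term is divisible by another's, tail-reduce, and make monic.
Reduced Gröbner basis: {a² + 27/4ac + 9/5bc - 3c² + 429/20a - 69/10b + 31/10c + 161/5, ab + 14/3a - 2c + 23/3, b² - 5/3bc + 10/9a - 5/18c + 37/18}.
Label its elements g_1 = a² + 27/4ac + 9/5bc - 3c² + 429/20a - 69/10b + 31/10c + 161/5, g_2 = ab + 14/3a - 2c + 23/3, g_3 = b² - 5/3bc + 10/9a - 5/18c + 37/18.

Reduce p = -b²c + 5/3bc² - 10/9ac - 4bc - 13/18c² - 8b - 109/18c + 3 modulo G:
  leading term b²c: subtract (-c)·g_3 from -b²c + 5/3bc² - 10/9ac - 4bc - 13/18c² - 8b - 109/18c + 3 → -4bc - c² - 8b - 4c + 3
  leading term bc: no divisor's leading term divides it; move -4bc to the remainder.
  leading term c²: no divisor's leading term divides it; move -c² to the remainder.
  leading term b: no divisor's leading term divides it; move -8b to the remainder.
  leading term c: no divisor's leading term divides it; move -4c to the remainder.
  leading term 1: no divisor's leading term divides it; move 3 to the remainder.
  normal form = -4bc - c² - 8b - 4c + 3.
The normal form is nonzero, so p ∉ I. Since p minus its normal form lies in I, I + (p) = I + (r) where r = -4bc - c² - 8b - 4c + 3; decide whether this ideal is the whole ring.
Run Buchberger on G together with r (pairs among the g_i already reduce to 0 since G is a Gröbner basis):
g_1 = a² + 27/4ac + 9/5bc - 3c² + 429/20a - 69/10b + 31/10c + 161/5, LT = a².
g_2 = ab + 14/3a - 2c + 23/3, LT = ab.
g_3 = b² - 5/3bc + 10/9a - 5/18c + 37/18, LT = b².
r = -4bc - c² - 8b - 4c + 3, LT = bc.

S(g_2,r): lcm = abc. S = -¼ac² - 2ab + 11/3ac - 2c² + ¾a + 23/3c.
  leading term ac²: no divisor's leading term divides it; move -¼ac² to the remainder.
  leading term ab: subtract (-2)·g_2 from -2ab + 11/3ac - 2c² + ¾a + 23/3c → 11/3ac - 2c² + 121/12a + 11/3c + 46/3
  leading term ac: no divisor's leading term divides it; move 11/3ac to the remainder.
  leading term c²: no divisor's leading term divides it; move -2c² to the remainder.
  leading term a: no divisor's leading term divides it; move 121/12a to the remainder.
  leading term c: no divisor's leading term divides it; move 11/3c to the remainder.
  leading term 1: no divisor's leading term divides it; move 46/3 to the remainder.
  remainder -¼ac² + 11/3ac - 2c² + 121/12a + 11/3c + 46/3 ≠ 0; add m_5 = -¼ac² + 11/3ac - 2c² + 121/12a + 11/3c + 46/3 to the basis.

S(g_3,r): lcm = b²c. S = -23/12bc² + 10/9ac - 2b² - bc - 5/18c² + ¾b + 37/18c.
  leading term bc²: subtract (23/48c)·r from -23/12bc² + 10/9ac - 2b² - bc - 5/18c² + ¾b + 37/18c → 23/48c³ + 10/9ac - 2b² + 17/6bc + 59/36c² + ¾b + 89/144c
  leading term c³: no divisor's leading term divides it; move 23/48c³ to the remainder.
  leading term ac: no divisor's leading term divides it; move 10/9ac to the remainder.
  leading term b²: subtract (-2)·g_3 from -2b² + 17/6bc + 59/36c² + ¾b + 89/144c → -½bc + 59/36c² + 20/9a + ¾b + 1/16c + 37/9
  leading term bc: subtract (⅛)·r from -½bc + 59/36c² + 20/9a + ¾b + 1/16c + 37/9 → 127/72c² + 20/9a + 7/4b + 9/16c + 269/72
  leading term c²: no divisor's leading term divides it; move 127/72c² to the remainder.
  leading term a: no divisor's leading term divides it; move 20/9a to the remainder.
  leading term b: no divisor's leading term divides it; move 7/4b to the remainder.
  leading term c: no divisor's leading term divides it; move 9/16c to the remainder.
  leading term 1: no divisor's leading term divides it; move 269/72 to the remainder.
  remainder 23/48c³ + 10/9ac + 127/72c² + 20/9a + 7/4b + 9/16c + 269/72 ≠ 0; add m_6 = 23/48c³ + 10/9ac + 127/72c² + 20/9a + 7/4b + 9/16c + 269/72 to the basis.

The other S-polynomials (S(g_1,g_2), S(g_1,g_3), S(g_1,r), S(g_2,g_3), S(g_1,m_5), S(g_2,m_5), S(g_3,m_5), S(r,m_5), S(g_1,m_6), S(g_2,m_6), S(g_3,m_6), S(r,m_6), S(m_5,m_6)) all reduce to 0 modulo the current basis, so we have a Gröbner basis.
Inter-reduce: drop elements whose leading term is divisible by another's, tail-reduce, and make monic.
Reduced Gröbner basis: {ac² - 44/3ac + 8c² - 121/3a - 44/3c - 184/3, c³ + 160/69ac + 254/69c² + 320/69a + 84/23b + 27/23c + 538/69, a² + 27/4ac - 69/20c² + 429/20a - 21/2b + 13/10c + 671/20, ab + 14/3a - 2c + 23/3, b² + 5/12c² + 10/9a + 10/3b + 25/18c + 29/36, bc + ¼c² + 2b + c - ¾}.
The reduced Gröbner basis of I + (p) is {ac² - 44/3ac + 8c² - 121/3a - 44/3c - 184/3, c³ + 160/69ac + 254/69c² + 320/69a + 84/23b + 27/23c + 538/69, a² + 27/4ac - 69/20c² + 429/20a - 21/2b + 13/10c + 671/20, ab + 14/3a - 2c + 23/3, b² + 5/12c² + 10/9a + 10/3b + 25/18c + 29/36, bc + ¼c² + 2b + c - ¾} ≠ {1}, a proper ideal, so the enlarged system stays consistent: p is independent of I, with normal form -4bc - c² - 8b - 4c + 3.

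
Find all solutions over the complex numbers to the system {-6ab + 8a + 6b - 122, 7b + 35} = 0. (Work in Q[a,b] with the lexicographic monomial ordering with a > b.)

Compute a lex Gröbner basis by Buchberger's algorithm.
f_1 = -6ab + 8a + 6b - 122, LT = ab.
f_2 = 7b + 35, LT = b.

S(f_1,f_2): lcm = ab. S = -19/3a - b + 61/3.
  leading term a: no divisor's leading term divides it; move -19/3a to the remainder.
  leading term b: subtract (-1/7)·f_2 from -b + 61/3 → 76/3
  leading term 1: no divisor's leading term divides it; move 76/3 to the remainder.
  remainder -19/3a + 76/3 ≠ 0; add h_3 = -19/3a + 76/3 to the basis.

The other S-polynomials (S(f_1,h_3), S(f_2,h_3)) all reduce to 0 modulo the current basis, so we have a Gröbner basis.
Inter-reduce: drop elements whose leading term is divisible by another's, tail-reduce, and make monic.
Reduced Gröbner basis: {a - 4, b + 5}.

From the last basis element, b + 5 = 0, so b takes values in {-5}. Each choice, substituted upward through the basis, yields the corresponding point(s) of the solution set.
  b = -5: the earlier basis element becomes a - 4 = 0, giving a = 4 — point (4, -5).

{(4, -5)}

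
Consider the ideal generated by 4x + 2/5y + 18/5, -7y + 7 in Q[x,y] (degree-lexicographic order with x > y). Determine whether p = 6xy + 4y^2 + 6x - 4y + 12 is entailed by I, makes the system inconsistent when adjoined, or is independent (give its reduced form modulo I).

6xy + 4y^2 + 6x - 4y + 12 lies in I (it reduces to 0).

First compute the reduced Gröbner basis of I by Buchberger's algorithm.
f_1 = 4x + 2/5y + 18/5, LT = x.
f_2 = -7y + 7, LT = y.

The S-polynomials (S(f_1,f_2)) all reduce to 0 modulo the current basis, so we have a Gröbner basis.
Inter-reduce: drop elements whose leading term is divisible by another's, tail-reduce, and make monic.
Reduced Gröbner basis: {x + 1, y - 1}.
Label its elements g_1 = x + 1, g_2 = y - 1.

Reduce p = 6xy + 4y^2 + 6x - 4y + 12 modulo G:
  leading term xy: subtract (6y)·g_1 from 6xy + 4y^2 + 6x - 4y + 12 → 4y^2 + 6x - 10y + 12
  leading term y^2: subtract (4y)·g_2 from 4y^2 + 6x - 10y + 12 → 6x - 6y + 12
  leading term x: subtract (6)·g_1 from 6x - 6y + 12 → -6y + 6
  leading term y: subtract (-6)·g_2 from -6y + 6 → 0
  normal form = 0.
Since the normal form is 0, p ∈ I.

The remainder on division by a Gröbner basis is unique — it is the normal form.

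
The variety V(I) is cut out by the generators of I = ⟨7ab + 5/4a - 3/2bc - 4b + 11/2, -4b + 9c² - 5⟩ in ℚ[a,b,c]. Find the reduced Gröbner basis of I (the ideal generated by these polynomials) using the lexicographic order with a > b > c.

The reduced Gröbner basis is the canonical form of the ideal for this ordering.

f_1 = 7ab + 5/4a - 3/2bc - 4b + 11/2, LT = ab.
f_2 = -4b + 9c² - 5, LT = b.

S(f_1,f_2): lcm = ab. S = 9/4ac² - 15/14a - 3/14bc - 4/7b + 11/14.
  leading term ac²: no divisor's leading term divides it; move 9/4ac² to the remainder.
  leading term a: no divisor's leading term divides it; move -15/14a to the remainder.
  leading term bc: subtract (3/56c)·f_2 from -3/14bc - 4/7b + 11/14 → -4/7b - 27/56c³ + 15/56c + 11/14
  leading term b: subtract (1/7)·f_2 from -4/7b - 27/56c³ + 15/56c + 11/14 → -27/56c³ - 9/7c² + 15/56c + 3/2
  leading term c³: no divisor's leading term divides it; move -27/56c³ to the remainder.
  leading term c²: no divisor's leading term divides it; move -9/7c² to the remainder.
  leading term c: no divisor's leading term divides it; move 15/56c to the remainder.
  leading term 1: no divisor's leading term divides it; move 3/2 to the remainder.
  remainder 9/4ac² - 15/14a - 27/56c³ - 9/7c² + 15/56c + 3/2 ≠ 0; add g_3 = 9/4ac² - 15/14a - 27/56c³ - 9/7c² + 15/56c + 3/2 to the basis.

The other S-polynomials (S(f_1,g_3), S(f_2,g_3)) all reduce to 0 modulo the current basis, so we have a Gröbner basis.
Inter-reduce: drop elements whose leading term is divisible by another's, tail-reduce, and make monic.

G = {ac² - 10/21a - 3/14c³ - 4/7c² + 5/42c + ⅔, b - 9/4c² + 5/4}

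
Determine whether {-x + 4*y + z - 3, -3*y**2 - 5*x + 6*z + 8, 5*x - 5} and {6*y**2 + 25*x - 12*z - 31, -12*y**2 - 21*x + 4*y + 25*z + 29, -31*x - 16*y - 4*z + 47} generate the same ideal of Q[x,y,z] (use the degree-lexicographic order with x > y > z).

Yes, the ideals are equal.

Equality of ideals is decidable: compute both reduced Gröbner bases (unique for the ordering) and check whether they agree.
Buchberger on the first generating set:
f_1 = -x + 4*y + z - 3, LT = x.
f_2 = -3*y**2 - 5*x + 6*z + 8, LT = y**2.
f_3 = 5*x - 5, LT = x.

S(f_1,f_3): lcm = x. S = -4*y - z + 4.
  leading term y: no divisor's leading term divides it; move -4*y to the remainder.
  leading term z: no divisor's leading term divides it; move -z to the remainder.
  leading term 1: no divisor's leading term divides it; move 4 to the remainder.
  remainder -4*y - z + 4 ≠ 0; add g_4 = -4*y - z + 4 to the basis.

S(f_2,g_4): lcm = y**2. S = -1/4*y*z + 5/3*x + y - 2*z - 8/3.
  leading term y*z: subtract (1/16*z)·g_4 from -1/4*y*z + 5/3*x + y - 2*z - 8/3 → 1/16*z**2 + 5/3*x + y - 9/4*z - 8/3
  leading term z**2: no divisor's leading term divides it; move 1/16*z**2 to the remainder.
  leading term x: subtract (-5/3)·f_1 from 5/3*x + y - 9/4*z - 8/3 → 23/3*y - 7/12*z - 23/3
  leading term y: subtract (-23/12)·g_4 from 23/3*y - 7/12*z - 23/3 → -5/2*z
  leading term z: no divisor's leading term divides it; move -5/2*z to the remainder.
  remainder 1/16*z**2 - 5/2*z ≠ 0; add g_5 = 1/16*z**2 - 5/2*z to the basis.

The other S-polynomials (S(f_1,f_2), S(f_2,f_3), S(f_1,g_4), S(f_3,g_4), S(f_1,g_5), S(f_2,g_5), S(f_3,g_5), S(g_4,g_5)) all reduce to 0 modulo the current basis, so we have a Gröbner basis.
Inter-reduce: drop elements whose leading term is divisible by another's, tail-reduce, and make monic.
Reduced Gröbner basis: {z**2 - 40*z, x - 1, y + 1/4*z - 1}.

Buchberger on the second generating set:
h_1 = 6*y**2 + 25*x - 12*z - 31, LT = y**2.
h_2 = -12*y**2 - 21*x + 4*y + 25*z + 29, LT = y**2.
h_3 = -31*x - 16*y - 4*z + 47, LT = x.

S(h_1,h_2): lcm = y**2. S = 29/12*x + 1/3*y + 1/12*z - 11/4.
  leading term x: subtract (-29/372)·h_3 from 29/12*x + 1/3*y + 1/12*z - 11/4 → -85/93*y - 85/372*z + 85/93
  leading term y: no divisor's leading term divides it; move -85/93*y to the remainder.
  leading term z: no divisor's leading term divides it; move -85/372*z to the remainder.
  leading term 1: no divisor's leading term divides it; move 85/93 to the remainder.
  remainder -85/93*y - 85/372*z + 85/93 ≠ 0; add k_4 = -85/93*y - 85/372*z + 85/93 to the basis.

S(h_1,k_4): lcm = y**2. S = -1/4*y*z + 25/6*x + y - 2*z - 31/6.
  leading term y*z: subtract (93/340*z)·k_4 from -1/4*y*z + 25/6*x + y - 2*z - 31/6 → 1/16*z**2 + 25/6*x + y - 9/4*z - 31/6
  leading term z**2: no divisor's leading term divides it; move 1/16*z**2 to the remainder.
  leading term x: subtract (-25/186)·h_3 from 25/6*x + y - 9/4*z - 31/6 → -107/93*y - 1037/372*z + 107/93
  leading term y: subtract (107/85)·k_4 from -107/93*y - 1037/372*z + 107/93 → -5/2*z
  leading term z: no divisor's leading term divides it; move -5/2*z to the remainder.
  remainder 1/16*z**2 - 5/2*z ≠ 0; add k_5 = 1/16*z**2 - 5/2*z to the basis.

The other S-polynomials (S(h_1,h_3), S(h_2,h_3), S(h_2,k_4), S(h_3,k_4), S(h_1,k_5), S(h_2,k_5), S(h_3,k_5), S(k_4,k_5)) all reduce to 0 modulo the current basis, so we have a Gröbner basis.
Inter-reduce: drop elements whose leading term is divisible by another's, tail-reduce, and make monic.
Reduced Gröbner basis: {z**2 - 40*z, x - 1, y + 1/4*z - 1}.

These coincide, so the ideals are equal.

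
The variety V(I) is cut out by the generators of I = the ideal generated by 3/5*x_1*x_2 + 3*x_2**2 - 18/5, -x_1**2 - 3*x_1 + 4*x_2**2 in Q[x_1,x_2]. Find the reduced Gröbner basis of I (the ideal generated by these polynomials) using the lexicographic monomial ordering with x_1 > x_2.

G = {x_1 + 7/2*x_2**3 - 5/2*x_2**2 - 5*x_2 + 3, x_2**4 - 5/7*x_2**3 - 20/7*x_2**2 + 6/7*x_2 + 12/7}

Buchberger's algorithm terminates because the ascending chain of leading-term ideals stabilizes.

f_1 = 3/5*x_1*x_2 + 3*x_2**2 - 18/5, LT = x_1*x_2.
f_2 = -x_1**2 - 3*x_1 + 4*x_2**2, LT = x_1**2.

S(f_1,f_2): lcm = x_1**2*x_2. S = 5*x_1*x_2**2 - 3*x_1*x_2 - 6*x_1 + 4*x_2**3.
  leading term x_1*x_2**2: subtract (25/3*x_2)·f_1 from 5*x_1*x_2**2 - 3*x_1*x_2 - 6*x_1 + 4*x_2**3 → -3*x_1*x_2 - 6*x_1 - 21*x_2**3 + 30*x_2
  leading term x_1*x_2: subtract (-5)·f_1 from -3*x_1*x_2 - 6*x_1 - 21*x_2**3 + 30*x_2 → -6*x_1 - 21*x_2**3 + 15*x_2**2 + 30*x_2 - 18
  leading term x_1: no divisor's leading term divides it; move -6*x_1 to the remainder.
  leading term x_2**3: no divisor's leading term divides it; move -21*x_2**3 to the remainder.
  leading term x_2**2: no divisor's leading term divides it; move 15*x_2**2 to the remainder.
  leading term x_2: no divisor's leading term divides it; move 30*x_2 to the remainder.
  leading term 1: no divisor's leading term divides it; move -18 to the remainder.
  remainder -6*x_1 - 21*x_2**3 + 15*x_2**2 + 30*x_2 - 18 ≠ 0; add g_3 = -6*x_1 - 21*x_2**3 + 15*x_2**2 + 30*x_2 - 18 to the basis.

S(f_1,g_3): lcm = x_1*x_2. S = -7/2*x_2**4 + 5/2*x_2**3 + 10*x_2**2 - 3*x_2 - 6.
  leading term x_2**4: no divisor's leading term divides it; move -7/2*x_2**4 to the remainder.
  leading term x_2**3: no divisor's leading term divides it; move 5/2*x_2**3 to the remainder.
  leading term x_2**2: no divisor's leading term divides it; move 10*x_2**2 to the remainder.
  leading term x_2: no divisor's leading term divides it; move -3*x_2 to the remainder.
  leading term 1: no divisor's leading term divides it; move -6 to the remainder.
  remainder -7/2*x_2**4 + 5/2*x_2**3 + 10*x_2**2 - 3*x_2 - 6 ≠ 0; add g_4 = -7/2*x_2**4 + 5/2*x_2**3 + 10*x_2**2 - 3*x_2 - 6 to the basis.

The other S-polynomials (S(f_2,g_3), S(f_1,g_4), S(f_2,g_4), S(g_3,g_4)) all reduce to 0 modulo the current basis, so we have a Gröbner basis.
Inter-reduce: drop elements whose leading term is divisible by another's, tail-reduce, and make monic.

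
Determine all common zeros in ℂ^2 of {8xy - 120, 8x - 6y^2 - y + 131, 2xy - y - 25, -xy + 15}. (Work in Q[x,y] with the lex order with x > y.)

Compute a lex Gröbner basis by Buchberger's algorithm.
f_1 = 8xy - 120, LT = xy.
f_2 = 8x - 6y^2 - y + 131, LT = x.
f_3 = 2xy - y - 25, LT = xy.
f_4 = -xy + 15, LT = xy.

S(f_1,f_2): lcm = xy. S = 3/4y^3 + 1/8y^2 - 131/8y - 15.
  reduce S modulo (f_1, f_2, f_3, f_4):
  remainder 3/4y^3 + 1/8y^2 - 131/8y - 15 ≠ 0; add h_5 = 3/4y^3 + 1/8y^2 - 131/8y - 15 to the basis.

S(f_1,f_3): lcm = xy. S = 1/2y - 5/2.
  reduce S modulo (f_1, f_2, f_3, f_4, h_5):
  remainder 1/2y - 5/2 ≠ 0; add h_6 = 1/2y - 5/2 to the basis.

The other S-polynomials (S(f_1,f_4), S(f_2,f_3), S(f_2,f_4), S(f_3,f_4), S(f_1,h_5), S(f_2,h_5), S(f_3,h_5), S(f_4,h_5), S(f_1,h_6), S(f_2,h_6), S(f_3,h_6), S(f_4,h_6), S(h_5,h_6)) all reduce to 0 modulo the current basis, so we have a Gröbner basis.
Inter-reduce: drop elements whose leading term is divisible by another's, tail-reduce, and make monic.
Reduced Gröbner basis: {x - 3, y - 5}.

A lex Gröbner basis eliminates variables successively. Here y - 5 depends only on y, with roots {5}; lifting each root through the earlier basis elements recovers the full solutions.
  y = 5: the earlier basis element becomes x - 3 = 0, giving x = 3 — point (3, 5).
A lex Gröbner basis triangularizes the system, enabling back-substitution.

{(3, 5)}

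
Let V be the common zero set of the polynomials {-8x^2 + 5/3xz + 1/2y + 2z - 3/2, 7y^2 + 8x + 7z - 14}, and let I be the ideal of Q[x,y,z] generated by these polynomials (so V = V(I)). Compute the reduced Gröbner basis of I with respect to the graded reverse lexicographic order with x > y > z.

f_1 = -8x^2 + 5/3xz + 1/2y + 2z - 3/2, LT = x^2.
f_2 = 7y^2 + 8x + 7z - 14, LT = y^2.

The S-polynomials (S(f_1,f_2)) all reduce to 0 modulo the current basis, so we have a Gröbner basis.

G = {x^2 - 5/24xz - 1/16y - 1/4z + 3/16, y^2 + 8/7x + z - 2}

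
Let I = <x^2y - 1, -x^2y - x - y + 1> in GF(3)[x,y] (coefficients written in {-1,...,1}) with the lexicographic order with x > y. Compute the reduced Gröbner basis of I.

Buchberger's algorithm terminates because the ascending chain of leading-term ideals stabilizes.

f_1 = x^2y - 1, LT = x^2y.
f_2 = -x^2y - x - y + 1, LT = x^2y.

S(f_1,f_2): lcm = x^2y. S = -x - y.
  leading term x: no divisor's leading term divides it; move -x to the remainder.
  leading term y: no divisor's leading term divides it; move -y to the remainder.
  remainder -x - y ≠ 0; add g_3 = -x - y to the basis.

S(f_1,g_3): lcm = x^2y. S = -xy^2 - 1.
  leading term xy^2: subtract (y^2)·g_3 from -xy^2 - 1 → y^3 - 1
  leading term y^3: no divisor's leading term divides it; move y^3 to the remainder.
  leading term 1: no divisor's leading term divides it; move -1 to the remainder.
  remainder y^3 - 1 ≠ 0; add g_4 = y^3 - 1 to the basis.

S(f_2,g_3): lcm = x^2y. S = -xy^2 + x + y - 1.
  leading term xy^2: subtract (y^2)·g_3 from -xy^2 + x + y - 1 → x + y^3 + y - 1
  leading term x: subtract (-1)·g_3 from x + y^3 + y - 1 → y^3 - 1
  leading term y^3: subtract (1)·g_4 from y^3 - 1 → 0
  remainder 0.

S(f_1,g_4): lcm = x^2y^3. S = x^2 - y^2.
  leading term x^2: subtract (-x)·g_3 from x^2 - y^2 → -xy - y^2
  leading term xy: subtract (y)·g_3 from -xy - y^2 → 0
  remainder 0.

S(f_2,g_4): lcm = x^2y^3. S = x^2 + xy^2 + y^3 - y^2.
  leading term x^2: subtract (-x)·g_3 from x^2 + xy^2 + y^3 - y^2 → xy^2 - xy + y^3 - y^2
  leading term xy^2: subtract (-y^2)·g_3 from xy^2 - xy + y^3 - y^2 → -xy - y^2
  leading term xy: subtract (y)·g_3 from -xy - y^2 → 0
  remainder 0.

S(g_3,g_4): leading monomials are coprime, so the S-polynomial reduces to 0 (Buchberger's first criterion).
Every S-polynomial of the final basis reduces to 0, so we have a Gröbner basis.
Inter-reduce: drop elements whose leading term is divisible by another's, tail-reduce, and make monic.

G = {x + y, y^3 - 1}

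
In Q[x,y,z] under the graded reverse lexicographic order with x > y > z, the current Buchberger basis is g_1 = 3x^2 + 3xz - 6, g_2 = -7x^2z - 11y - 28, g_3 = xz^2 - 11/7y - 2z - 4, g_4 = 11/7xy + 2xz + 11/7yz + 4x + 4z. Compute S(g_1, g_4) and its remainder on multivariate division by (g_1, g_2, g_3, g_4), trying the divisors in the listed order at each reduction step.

lcm(LM(g_1), LM(g_4)) = x^2y.
S = (lcm/LT(g_1))·g_1 − (lcm/LT(g_4))·g_4 = -14/11x^2z - 28/11x^2 - 28/11xz - 2y.
Reduce S modulo (g_1, g_2, g_3, g_4) in that order:
  leading term x^2z: subtract (-14/33z)·g_1 from -14/11x^2z - 28/11x^2 - 28/11xz - 2y → 14/11xz^2 - 28/11x^2 - 28/11xz - 2y - 28/11z
  leading term xz^2: subtract (14/11)·g_3 from 14/11xz^2 - 28/11x^2 - 28/11xz - 2y - 28/11z → -28/11x^2 - 28/11xz + 56/11
  leading term x^2: subtract (-28/33)·g_1 from -28/11x^2 - 28/11xz + 56/11 → 0
The remainder is 0, so this S-polynomial contributes no new basis element.

S(g_1, g_4) = -14/11x^2z - 28/11x^2 - 28/11xz - 2y; remainder on division = 0.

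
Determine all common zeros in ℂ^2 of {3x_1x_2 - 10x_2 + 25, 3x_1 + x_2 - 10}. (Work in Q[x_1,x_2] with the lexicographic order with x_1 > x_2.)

{(5, -5), (5/3, 5)}

Compute a lex Gröbner basis by Buchberger's algorithm.
f_1 = 3x_1x_2 - 10x_2 + 25, LT = x_1x_2.
f_2 = 3x_1 + x_2 - 10, LT = x_1.

S(f_1,f_2): lcm = x_1x_2. S = -1/3x_2^2 + 25/3.
  leading term x_2^2: no divisor's leading term divides it; move -1/3x_2^2 to the remainder.
  leading term 1: no divisor's leading term divides it; move 25/3 to the remainder.
  remainder -1/3x_2^2 + 25/3 ≠ 0; add h_3 = -1/3x_2^2 + 25/3 to the basis.

The other S-polynomials (S(f_1,h_3), S(f_2,h_3)) all reduce to 0 modulo the current basis, so we have a Gröbner basis.
Inter-reduce: drop elements whose leading term is divisible by another's, tail-reduce, and make monic.
Reduced Gröbner basis: {x_1 + 1/3x_2 - 10/3, x_2^2 - 25}.

Since the basis is lex-ordered, x_2^2 - 25 is univariate in x_2. Its roots are {-5, 5}. Back-substituting each root into the other basis elements fixes the other coordinates.
  x_2 = -5: the earlier basis element becomes x_1 - 5 = 0, giving x_1 = 5 — point (5, -5).
  x_2 = 5: the earlier basis element becomes x_1 - 5/3 = 0, giving x_1 = 5/3 — point (5/3, 5).
A lex Gröbner basis triangularizes the system, enabling back-substitution.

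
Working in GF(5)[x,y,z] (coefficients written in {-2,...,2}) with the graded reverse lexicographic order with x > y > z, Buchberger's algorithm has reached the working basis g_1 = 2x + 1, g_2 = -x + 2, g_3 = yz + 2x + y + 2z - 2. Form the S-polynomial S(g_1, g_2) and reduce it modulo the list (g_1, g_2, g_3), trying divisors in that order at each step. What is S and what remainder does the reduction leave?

lcm(LM(g_1), LM(g_2)) = x.
S = (lcm/LT(g_1))·g_1 − (lcm/LT(g_2))·g_2 = 0.
Reduce S modulo (g_1, g_2, g_3) in that order:
The remainder is 0, so this S-polynomial contributes no new basis element.

S(g_1, g_2) = 0; remainder on division = 0.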